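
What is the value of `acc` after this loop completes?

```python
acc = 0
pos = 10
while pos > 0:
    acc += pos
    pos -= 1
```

Sum 10 down to 1
`acc` takes the values: 0 → 10 → 19 → 27 → 34 → 40 → 45 → 49 → 52 → 54 → 55

Answer: 55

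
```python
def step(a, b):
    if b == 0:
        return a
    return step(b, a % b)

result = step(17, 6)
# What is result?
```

step(17, 6) -> step(6, 5) -> step(5, 1) -> step(1, 0) -> 1

Answer: 1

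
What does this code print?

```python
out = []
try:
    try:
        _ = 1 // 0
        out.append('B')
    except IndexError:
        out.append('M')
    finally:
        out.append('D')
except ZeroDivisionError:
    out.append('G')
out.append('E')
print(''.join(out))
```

Execution trace: 'D' (finally) → 'G' (outer except ZeroDivisionError) → 'E' (after the try/except). Output: DGE

Answer: DGE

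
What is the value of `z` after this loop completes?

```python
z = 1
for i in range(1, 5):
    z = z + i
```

Start at 1, add 1 through 4
`z` takes the values: 1 → 2 → 4 → 7 → 11

Answer: 11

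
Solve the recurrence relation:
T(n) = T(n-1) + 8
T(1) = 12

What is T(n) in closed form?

Unrolling: T(n) = T(1) + 8·(n-1) = 12 + 8(n-1) = 8n + 4.

Answer: T(n) = 8n + 4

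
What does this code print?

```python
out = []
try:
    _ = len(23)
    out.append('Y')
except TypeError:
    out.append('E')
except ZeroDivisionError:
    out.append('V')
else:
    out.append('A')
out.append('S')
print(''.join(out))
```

Execution trace: 'E' (except TypeError) → 'S' (after the try/except). Output: ES

Answer: ES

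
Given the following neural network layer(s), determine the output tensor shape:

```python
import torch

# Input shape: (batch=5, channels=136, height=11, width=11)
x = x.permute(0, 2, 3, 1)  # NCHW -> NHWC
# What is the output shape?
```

Input: (5, 136, 11, 11) -> Output: (5, 11, 11, 136)

Answer: (5, 11, 11, 136)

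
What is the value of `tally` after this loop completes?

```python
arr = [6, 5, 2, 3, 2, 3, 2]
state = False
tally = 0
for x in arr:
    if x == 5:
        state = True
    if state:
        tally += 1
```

Count elements after first 5 in [6, 5, 2, 3, 2, 3, 2]
`tally` takes the values: 0 → 1 → 2 → 3 → 4 → 5 → 6

Answer: 6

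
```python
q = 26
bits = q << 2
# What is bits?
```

Trace:
`q = 26` → q = 26
`bits = q << 2` → bits = 104
So bits = 104

Answer: 104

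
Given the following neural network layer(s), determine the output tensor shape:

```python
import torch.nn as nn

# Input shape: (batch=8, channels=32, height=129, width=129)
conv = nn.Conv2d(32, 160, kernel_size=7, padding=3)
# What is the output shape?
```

Input: (8, 32, 129, 129) -> Output: (8, 160, 129, 129)

Answer: (8, 160, 129, 129)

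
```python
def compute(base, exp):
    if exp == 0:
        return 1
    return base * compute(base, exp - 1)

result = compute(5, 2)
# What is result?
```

compute(5, 2) = 5 * 5 = 25

Answer: 25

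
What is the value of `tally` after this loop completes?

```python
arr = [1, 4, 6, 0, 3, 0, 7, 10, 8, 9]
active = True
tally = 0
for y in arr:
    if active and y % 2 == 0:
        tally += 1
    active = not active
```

Count even values at even positions
`tally` takes the values: 0 → 1 → 2

Answer: 2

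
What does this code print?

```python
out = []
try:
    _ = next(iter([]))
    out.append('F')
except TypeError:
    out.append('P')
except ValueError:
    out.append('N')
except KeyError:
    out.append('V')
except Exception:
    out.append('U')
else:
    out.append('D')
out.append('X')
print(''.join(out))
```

Execution trace: 'U' (except Exception) → 'X' (after the try/except). Output: UX

Answer: UX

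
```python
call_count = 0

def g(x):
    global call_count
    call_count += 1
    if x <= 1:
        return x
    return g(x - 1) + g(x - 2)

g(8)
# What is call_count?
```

Calls(x) = 1 + Calls(x-1) + Calls(x-2); Calls(0)=Calls(1)=1. For x=8 this gives 67.

Answer: 67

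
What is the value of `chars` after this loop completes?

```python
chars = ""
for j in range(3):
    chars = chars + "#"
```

Repeat '#' 3 times
`chars` takes the values: "" → "#" → "##" → "###"

Answer: "###"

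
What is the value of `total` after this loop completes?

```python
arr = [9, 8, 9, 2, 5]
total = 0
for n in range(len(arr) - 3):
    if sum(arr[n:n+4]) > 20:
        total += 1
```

Count windows with sum > 20
`total` takes the values: 0 → 1 → 2

Answer: 2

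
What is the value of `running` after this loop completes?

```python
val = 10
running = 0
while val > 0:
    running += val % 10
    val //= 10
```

Sum digits of 10
`running` takes the values: 0 → 1

Answer: 1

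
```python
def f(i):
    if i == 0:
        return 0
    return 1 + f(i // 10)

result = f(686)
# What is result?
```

Count of digits of 686: 3

Answer: 3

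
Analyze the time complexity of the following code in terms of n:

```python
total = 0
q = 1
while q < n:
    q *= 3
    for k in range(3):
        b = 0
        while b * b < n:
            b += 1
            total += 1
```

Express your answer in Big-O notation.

Each loop level contributes: log n × 1 × √n. Multiplying the contributions gives O(√n log n).

Answer: O(√n log n)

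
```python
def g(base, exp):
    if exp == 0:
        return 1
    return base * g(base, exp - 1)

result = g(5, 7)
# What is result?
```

g(5, 7) = 5 * 5 * 5 * 5 * 5 * 5 * 5 = 78125

Answer: 78125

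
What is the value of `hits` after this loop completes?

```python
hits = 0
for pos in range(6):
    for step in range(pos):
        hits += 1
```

Triangle number: 0+1+2+...+5
`hits` takes the values: 0 → 1 → 2 → 3 → 4 → 5 → 6 → 7 → 8 → 9 → 10 → 11 → 12 → 13 → 14 → 15

Answer: 15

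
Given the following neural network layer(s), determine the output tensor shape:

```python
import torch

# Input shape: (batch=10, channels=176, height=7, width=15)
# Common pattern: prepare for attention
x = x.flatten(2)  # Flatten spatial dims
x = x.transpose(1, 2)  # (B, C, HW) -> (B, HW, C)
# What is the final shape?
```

Input: (10, 176, 7, 15) -> after flatten(2): (10, 176, 105) -> Output: (10, 105, 176)

Answer: (10, 105, 176)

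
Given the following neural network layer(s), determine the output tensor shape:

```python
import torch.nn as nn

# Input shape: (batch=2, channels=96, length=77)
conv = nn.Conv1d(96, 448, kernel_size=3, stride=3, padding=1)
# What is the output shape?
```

Input: (2, 96, 77) -> Output: (2, 448, 26)

Answer: (2, 448, 26)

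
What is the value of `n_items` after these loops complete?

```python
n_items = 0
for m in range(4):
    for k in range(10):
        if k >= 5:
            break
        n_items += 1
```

Inner breaks at 5, outer runs 4 times
`n_items` takes the values: 0 → 1 → 2 → 3 → 4 → 5 → 6 → 7 → 8 → 9 → 10 → 11 → 12 → 13 → 14 → 15 → 16 → 17 → 18 → 19 → 20

Answer: 20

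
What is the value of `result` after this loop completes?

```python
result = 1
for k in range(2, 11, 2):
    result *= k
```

Product of even numbers 2 to 10
`result` takes the values: 1 → 2 → 8 → 48 → 384 → 3840

Answer: 3840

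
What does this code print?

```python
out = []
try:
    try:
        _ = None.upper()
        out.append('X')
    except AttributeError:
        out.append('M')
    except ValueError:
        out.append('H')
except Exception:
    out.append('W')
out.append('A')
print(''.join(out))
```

Execution trace: 'M' (inner except AttributeError) → 'A' (after the try/except). Output: MA

Answer: MA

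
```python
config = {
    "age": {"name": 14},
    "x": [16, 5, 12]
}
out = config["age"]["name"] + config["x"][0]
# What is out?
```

Trace:
`config = { ...` → config = {'age': {'name': 14}, 'x': [16, 5, 12]}
`out = config["age"]["name"] + config["x"][0]` → out = 30
So out = 30

Answer: 30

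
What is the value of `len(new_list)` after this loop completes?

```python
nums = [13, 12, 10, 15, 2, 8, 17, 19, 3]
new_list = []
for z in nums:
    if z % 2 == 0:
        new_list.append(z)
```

Count even numbers in [13, 12, 10, 15, 2, 8, 17, 19, 3]
`new_list` takes the values: [] → [12] → [12, 10] → [12, 10, 2] → [12, 10, 2, 8]
So `len(new_list)` = 4

Answer: 4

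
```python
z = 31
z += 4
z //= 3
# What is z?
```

Trace:
`z = 31` → z = 31
`z += 4` → z = 35
`z //= 3` → z = 11
So z = 11

Answer: 11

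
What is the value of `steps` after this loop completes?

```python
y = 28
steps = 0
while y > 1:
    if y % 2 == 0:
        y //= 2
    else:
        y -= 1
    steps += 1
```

Steps to reduce 28 to 1
`steps` takes the values: 0 → 1 → 2 → 3 → 4 → 5 → 6

Answer: 6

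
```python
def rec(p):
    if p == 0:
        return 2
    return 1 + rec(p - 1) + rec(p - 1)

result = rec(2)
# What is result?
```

rec(p) = 1 + 2·rec(p-1), rec(0)=2. Closed form: (2+1)·2^2 - 1 = 11.

Answer: 11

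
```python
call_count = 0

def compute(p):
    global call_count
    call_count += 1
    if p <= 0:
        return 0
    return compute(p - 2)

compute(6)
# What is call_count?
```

Linear recursion stepping by 2: 4 calls from p=6 down to ≤0.

Answer: 4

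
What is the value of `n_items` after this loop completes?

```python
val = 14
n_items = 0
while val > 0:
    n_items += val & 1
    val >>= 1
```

Count set bits in 14 (binary: 0b1110)
`n_items` takes the values: 0 → 1 → 2 → 3

Answer: 3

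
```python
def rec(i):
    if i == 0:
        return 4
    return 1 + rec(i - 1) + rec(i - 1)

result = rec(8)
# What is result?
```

rec(i) = 1 + 2·rec(i-1), rec(0)=4. Closed form: (4+1)·2^8 - 1 = 1279.

Answer: 1279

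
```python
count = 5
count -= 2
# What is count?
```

Trace:
`count = 5` → count = 5
`count -= 2` → count = 3
So count = 3

Answer: 3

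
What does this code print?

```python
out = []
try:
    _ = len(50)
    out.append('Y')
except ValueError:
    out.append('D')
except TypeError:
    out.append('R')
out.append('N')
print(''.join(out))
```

Execution trace: 'R' (except TypeError) → 'N' (after the try/except). Output: RN

Answer: RN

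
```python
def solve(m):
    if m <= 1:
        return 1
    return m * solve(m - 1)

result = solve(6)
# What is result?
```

solve(6) = 6 * 5 * 4 * 3 * 2 * 1 = 720

Answer: 720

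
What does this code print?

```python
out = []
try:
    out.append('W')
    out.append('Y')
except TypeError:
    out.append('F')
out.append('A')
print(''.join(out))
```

Execution trace: 'W' (try body) → 'Y' (try body, no exception) → 'A' (after the try/except). Output: WYA

Answer: WYA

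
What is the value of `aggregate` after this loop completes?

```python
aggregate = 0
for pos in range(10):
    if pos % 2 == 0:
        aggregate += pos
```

Sum of even numbers 0 to 9
`aggregate` takes the values: 0 → 2 → 6 → 12 → 20

Answer: 20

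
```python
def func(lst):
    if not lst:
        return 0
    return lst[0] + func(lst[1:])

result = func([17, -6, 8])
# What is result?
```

17 + (-6) + 8 + 0 = 19

Answer: 19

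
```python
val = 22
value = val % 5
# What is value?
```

Trace:
`val = 22` → val = 22
`value = val % 5` → value = 2
So value = 2

Answer: 2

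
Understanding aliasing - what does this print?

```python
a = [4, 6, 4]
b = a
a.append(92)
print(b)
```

Key concept: basic list aliasing.
Step by step:
`a = [4, 6, 4]` → a = [4, 6, 4]
`b = a` → b = [4, 6, 4] (same object as a)
`a.append(92)` → a = [4, 6, 4, 92] (same object as b); b = [4, 6, 4, 92] (same object as a)
`print(b)` → prints [4, 6, 4, 92]

Answer: [4, 6, 4, 92]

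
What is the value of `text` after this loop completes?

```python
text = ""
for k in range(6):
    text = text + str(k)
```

Concatenate digits 0 to 5
`text` takes the values: "" → "0" → "01" → "012" → "0123" → "01234" → "012345"

Answer: "012345"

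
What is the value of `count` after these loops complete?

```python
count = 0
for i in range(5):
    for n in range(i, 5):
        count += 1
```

Upper triangle: 5 + 4 + ... + 1
`count` takes the values: 0 → 1 → 2 → 3 → 4 → 5 → 6 → 7 → 8 → 9 → 10 → 11 → 12 → 13 → 14 → 15

Answer: 15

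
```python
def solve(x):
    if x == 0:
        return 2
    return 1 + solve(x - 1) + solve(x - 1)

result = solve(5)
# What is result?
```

solve(x) = 1 + 2·solve(x-1), solve(0)=2. Closed form: (2+1)·2^5 - 1 = 95.

Answer: 95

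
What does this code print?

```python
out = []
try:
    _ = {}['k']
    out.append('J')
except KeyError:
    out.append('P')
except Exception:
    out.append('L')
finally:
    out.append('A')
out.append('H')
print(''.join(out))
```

Execution trace: 'P' (except KeyError) → 'A' (finally) → 'H' (after the try/except). Output: PAH

Answer: PAH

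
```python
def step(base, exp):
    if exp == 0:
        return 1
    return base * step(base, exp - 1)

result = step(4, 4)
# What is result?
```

step(4, 4) = 4 * 4 * 4 * 4 = 256

Answer: 256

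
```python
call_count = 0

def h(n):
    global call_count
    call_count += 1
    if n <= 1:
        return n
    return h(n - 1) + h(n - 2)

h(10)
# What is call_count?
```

Calls(n) = 1 + Calls(n-1) + Calls(n-2); Calls(0)=Calls(1)=1. For n=10 this gives 177.

Answer: 177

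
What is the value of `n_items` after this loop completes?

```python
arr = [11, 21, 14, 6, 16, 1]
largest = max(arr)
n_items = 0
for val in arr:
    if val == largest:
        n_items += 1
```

Count of max value 21 in [11, 21, 14, 6, 16, 1]
`n_items` takes the values: 0 → 1

Answer: 1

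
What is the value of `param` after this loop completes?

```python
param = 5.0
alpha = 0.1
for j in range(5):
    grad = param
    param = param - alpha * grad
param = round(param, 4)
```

Gradient descent: w = 5.0 * (1 - 0.1)^5
`param` takes the values: 5.0 → 4.5 → 4.05 → 3.645 → 3.2805 → 2.95245 → 2.9524

Answer: 2.9524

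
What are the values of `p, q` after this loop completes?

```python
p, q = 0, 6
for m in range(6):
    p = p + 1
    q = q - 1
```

p goes 0→6, q goes 6→0
`p, q` takes the values: (0, 6) → (1, 6) → (1, 5) → (2, 5) → (2, 4) → (3, 4) → (3, 3) → (4, 3) → (4, 2) → (5, 2) → (5, 1) → (6, 1) → (6, 0)

Answer: 6, 0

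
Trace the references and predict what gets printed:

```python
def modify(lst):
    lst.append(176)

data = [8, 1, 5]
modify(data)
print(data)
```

Key concept: function modifies passed list.
Step by step:
`data = [8, 1, 5]` → data = [8, 1, 5]
`modify(data)` → data = [8, 1, 5, 176]
`print(data)` → prints [8, 1, 5, 176]

Answer: [8, 1, 5, 176]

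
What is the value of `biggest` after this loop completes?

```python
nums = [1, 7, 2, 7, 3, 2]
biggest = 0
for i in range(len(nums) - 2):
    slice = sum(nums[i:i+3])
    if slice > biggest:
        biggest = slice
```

Max sum of 3-element window in [1, 7, 2, 7, 3, 2]
`biggest` takes the values: 0 → 10 → 16

Answer: 16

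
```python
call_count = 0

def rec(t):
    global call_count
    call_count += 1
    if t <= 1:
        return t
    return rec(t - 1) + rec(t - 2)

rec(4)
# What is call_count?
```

Calls(t) = 1 + Calls(t-1) + Calls(t-2); Calls(0)=Calls(1)=1. For t=4 this gives 9.

Answer: 9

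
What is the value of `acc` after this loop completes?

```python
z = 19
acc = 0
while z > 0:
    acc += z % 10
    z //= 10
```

Sum digits of 19
`acc` takes the values: 0 → 9 → 10

Answer: 10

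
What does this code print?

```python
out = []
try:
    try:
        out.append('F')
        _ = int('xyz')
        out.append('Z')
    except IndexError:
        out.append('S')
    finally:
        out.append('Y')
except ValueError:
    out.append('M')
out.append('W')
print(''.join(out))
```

Execution trace: 'F' (try body) → 'Y' (finally) → 'M' (outer except ValueError) → 'W' (after the try/except). Output: FYMW

Answer: FYMW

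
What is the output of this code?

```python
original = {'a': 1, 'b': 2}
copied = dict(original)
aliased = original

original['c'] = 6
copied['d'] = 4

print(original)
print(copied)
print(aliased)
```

Key concept: dict() creates copy, assignment creates alias.
Step by step:
`original = {'a': 1, 'b': 2}` → original = {'a': 1, 'b': 2}
`copied = dict(original)` → copied = {'a': 1, 'b': 2}
`aliased = original` → aliased = {'a': 1, 'b': 2} (same object as original)
`original['c'] = 6` → original = {'a': 1, 'b': 2, 'c': 6} (same object as aliased); aliased = {'a': 1, 'b': 2, 'c': 6} (same object as original)
`copied['d'] = 4` → copied = {'a': 1, 'b': 2, 'd': 4}
`print(original)` → prints {'a': 1, 'b': 2, 'c': 6}
`print(copied)` → prints {'a': 1, 'b': 2, 'd': 4}
`print(aliased)` → prints {'a': 1, 'b': 2, 'c': 6}

Answer:
{'a': 1, 'b': 2, 'c': 6}
{'a': 1, 'b': 2, 'd': 4}
{'a': 1, 'b': 2, 'c': 6}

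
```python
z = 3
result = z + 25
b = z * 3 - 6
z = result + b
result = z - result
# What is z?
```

Trace:
`z = 3` → z = 3
`result = z + 25` → result = 28
`b = z * 3 - 6` → b = 3
`z = result + b` → z = 31
`result = z - result` → result = 3
So z = 31

Answer: 31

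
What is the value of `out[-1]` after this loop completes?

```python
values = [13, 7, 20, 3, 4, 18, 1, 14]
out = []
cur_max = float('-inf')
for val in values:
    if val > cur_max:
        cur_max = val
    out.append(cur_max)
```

Running max ends at 20
`out` takes the values: [] → [13] → [13, 13] → [13, 13, 20] → [13, 13, 20, 20] → [13, 13, 20, 20, 20] → [13, 13, 20, 20, 20, 20] → [13, 13, 20, 20, 20, 20, 20] → [13, 13, 20, 20, 20, 20, 20, 20]
So `out[-1]` = 20

Answer: 20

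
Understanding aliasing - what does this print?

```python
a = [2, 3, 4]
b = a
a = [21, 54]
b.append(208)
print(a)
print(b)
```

Key concept: rebinding vs mutation: a is rebound to a new list, b still points at the original.
Step by step:
`a = [2, 3, 4]` → a = [2, 3, 4]
`b = a` → b = [2, 3, 4] (same object as a)
`a = [21, 54]` → a = [21, 54]
`b.append(208)` → b = [2, 3, 4, 208]
`print(a)` → prints [21, 54]
`print(b)` → prints [2, 3, 4, 208]

Answer:
[21, 54]
[2, 3, 4, 208]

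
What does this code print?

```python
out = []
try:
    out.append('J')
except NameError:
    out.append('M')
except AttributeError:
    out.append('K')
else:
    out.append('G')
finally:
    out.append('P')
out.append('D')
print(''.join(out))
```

Execution trace: 'J' (try body, no exception) → 'G' (else) → 'P' (finally) → 'D' (after the try/except). Output: JGPD

Answer: JGPD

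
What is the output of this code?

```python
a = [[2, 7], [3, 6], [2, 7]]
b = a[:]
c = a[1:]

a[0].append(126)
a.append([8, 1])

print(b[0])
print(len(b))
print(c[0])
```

Key concept: slice with nested mutation.
Step by step:
`a = [[2, 7], [3, 6], [2, 7]]` → a = [[2, 7], [3, 6], [2, 7]]
`b = a[:]` → b = [[2, 7], [3, 6], [2, 7]]
`c = a[1:]` → c = [[3, 6], [2, 7]]
`a[0].append(126)` → a = [[2, 7, 126], [3, 6], [2, 7]]; b = [[2, 7, 126], [3, 6], [2, 7]]
`a.append([8, 1])` → a = [[2, 7, 126], [3, 6], [2, 7], [8, 1]]
`print(b[0])` → prints [2, 7, 126]
`print(len(b))` → prints 3
`print(c[0])` → prints [3, 6]

Answer:
[2, 7, 126]
3
[3, 6]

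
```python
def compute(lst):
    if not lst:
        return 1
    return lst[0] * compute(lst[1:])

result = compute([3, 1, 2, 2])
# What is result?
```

Product over [3, 1, 2, 2] = 3 * 1 * 2 * 2 = 12

Answer: 12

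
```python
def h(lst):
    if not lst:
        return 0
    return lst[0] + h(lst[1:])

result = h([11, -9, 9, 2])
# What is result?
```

11 + (-9) + 9 + 2 + 0 = 13

Answer: 13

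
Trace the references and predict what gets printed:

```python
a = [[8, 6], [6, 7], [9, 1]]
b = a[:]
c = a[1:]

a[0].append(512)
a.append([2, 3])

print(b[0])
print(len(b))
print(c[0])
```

Key concept: slice with nested mutation.
Step by step:
`a = [[8, 6], [6, 7], [9, 1]]` → a = [[8, 6], [6, 7], [9, 1]]
`b = a[:]` → b = [[8, 6], [6, 7], [9, 1]]
`c = a[1:]` → c = [[6, 7], [9, 1]]
`a[0].append(512)` → a = [[8, 6, 512], [6, 7], [9, 1]]; b = [[8, 6, 512], [6, 7], [9, 1]]
`a.append([2, 3])` → a = [[8, 6, 512], [6, 7], [9, 1], [2, 3]]
`print(b[0])` → prints [8, 6, 512]
`print(len(b))` → prints 3
`print(c[0])` → prints [6, 7]

Answer:
[8, 6, 512]
3
[6, 7]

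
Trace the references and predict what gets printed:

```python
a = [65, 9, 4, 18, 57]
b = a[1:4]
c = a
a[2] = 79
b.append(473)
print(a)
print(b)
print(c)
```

Key concept: slice vs alias.
Step by step:
`a = [65, 9, 4, 18, 57]` → a = [65, 9, 4, 18, 57]
`b = a[1:4]` → b = [9, 4, 18]
`c = a` → c = [65, 9, 4, 18, 57] (same object as a)
`a[2] = 79` → a = [65, 9, 79, 18, 57] (same object as c); c = [65, 9, 79, 18, 57] (same object as a)
`b.append(473)` → b = [9, 4, 18, 473]
`print(a)` → prints [65, 9, 79, 18, 57]
`print(b)` → prints [9, 4, 18, 473]
`print(c)` → prints [65, 9, 79, 18, 57]

Answer:
[65, 9, 79, 18, 57]
[9, 4, 18, 473]
[65, 9, 79, 18, 57]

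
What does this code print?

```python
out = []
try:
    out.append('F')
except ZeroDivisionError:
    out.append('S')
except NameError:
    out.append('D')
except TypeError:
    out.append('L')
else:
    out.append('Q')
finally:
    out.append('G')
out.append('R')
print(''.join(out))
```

Execution trace: 'F' (try body, no exception) → 'Q' (else) → 'G' (finally) → 'R' (after the try/except). Output: FQGR

Answer: FQGR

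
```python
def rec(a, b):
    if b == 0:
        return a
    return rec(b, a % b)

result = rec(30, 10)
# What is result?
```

rec(30, 10) -> rec(10, 0) -> 10

Answer: 10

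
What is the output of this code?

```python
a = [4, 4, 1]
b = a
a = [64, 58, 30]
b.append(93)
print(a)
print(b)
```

Key concept: rebinding vs mutation: a is rebound to a new list, b still points at the original.
Step by step:
`a = [4, 4, 1]` → a = [4, 4, 1]
`b = a` → b = [4, 4, 1] (same object as a)
`a = [64, 58, 30]` → a = [64, 58, 30]
`b.append(93)` → b = [4, 4, 1, 93]
`print(a)` → prints [64, 58, 30]
`print(b)` → prints [4, 4, 1, 93]

Answer:
[64, 58, 30]
[4, 4, 1, 93]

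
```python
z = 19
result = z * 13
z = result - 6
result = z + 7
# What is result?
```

Trace:
`z = 19` → z = 19
`result = z * 13` → result = 247
`z = result - 6` → z = 241
`result = z + 7` → result = 248
So result = 248

Answer: 248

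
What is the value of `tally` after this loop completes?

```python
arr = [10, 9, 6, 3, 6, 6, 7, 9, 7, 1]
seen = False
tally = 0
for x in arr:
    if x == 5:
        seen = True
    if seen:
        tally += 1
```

Count elements after first 5 in [10, 9, 6, 3, 6, 6, 7, 9, 7, 1]
`tally` takes the values: 0

Answer: 0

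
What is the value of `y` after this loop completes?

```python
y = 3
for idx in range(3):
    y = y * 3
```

Multiply by 3, 3 times: 3 * 3^3 = 81
`y` takes the values: 3 → 9 → 27 → 81

Answer: 81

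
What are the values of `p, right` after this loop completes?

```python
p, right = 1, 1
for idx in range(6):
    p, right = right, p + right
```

Fibonacci: after 6 iterations
`p, right` takes the values: (1, 1) → (1, 2) → (2, 3) → (3, 5) → (5, 8) → (8, 13) → (13, 21)

Answer: 13, 21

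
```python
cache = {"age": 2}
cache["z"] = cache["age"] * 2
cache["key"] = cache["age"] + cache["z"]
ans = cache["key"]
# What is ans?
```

Trace:
`cache = {"age": 2}` → cache = {'age': 2}
`cache["z"] = cache["age"] * 2` → cache = {'age': 2, 'z': 4}
`cache["key"] = cache["age"] + cache["z"]` → cache = {'age': 2, 'z': 4, 'key': 6}
`ans = cache["key"]` → ans = 6
So ans = 6

Answer: 6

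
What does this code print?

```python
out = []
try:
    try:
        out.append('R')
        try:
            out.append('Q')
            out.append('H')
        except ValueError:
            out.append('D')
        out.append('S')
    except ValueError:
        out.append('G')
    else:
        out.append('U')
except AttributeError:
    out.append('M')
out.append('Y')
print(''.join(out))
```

Execution trace: 'R' (try body) → 'Q' (inner try body) → 'H' (inner try body, no exception) → 'S' (try body, no exception) → 'U' (else) → 'Y' (after the try/except). Output: RQHSUY

Answer: RQHSUY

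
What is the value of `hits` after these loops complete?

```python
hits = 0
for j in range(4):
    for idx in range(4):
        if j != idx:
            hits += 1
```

4² - 4 (exclude diagonal)
`hits` takes the values: 0 → 1 → 2 → 3 → 4 → 5 → 6 → 7 → 8 → 9 → 10 → 11 → 12

Answer: 12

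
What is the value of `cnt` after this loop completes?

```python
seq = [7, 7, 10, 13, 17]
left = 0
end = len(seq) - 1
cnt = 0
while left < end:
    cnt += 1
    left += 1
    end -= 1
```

Iterations until pointers meet (list length 5)
`cnt` takes the values: 0 → 1 → 2

Answer: 2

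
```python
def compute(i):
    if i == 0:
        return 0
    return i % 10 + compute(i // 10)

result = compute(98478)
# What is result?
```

Sum of digits of 98478: 8 + 7 + 4 + 8 + 9 = 36

Answer: 36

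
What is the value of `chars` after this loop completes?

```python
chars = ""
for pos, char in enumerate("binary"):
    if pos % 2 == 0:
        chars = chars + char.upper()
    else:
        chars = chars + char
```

Uppercase even positions in 'binary'
`chars` takes the values: "" → "B" → "Bi" → "BiN" → "BiNa" → "BiNaR" → "BiNaRy"

Answer: "BiNaRy"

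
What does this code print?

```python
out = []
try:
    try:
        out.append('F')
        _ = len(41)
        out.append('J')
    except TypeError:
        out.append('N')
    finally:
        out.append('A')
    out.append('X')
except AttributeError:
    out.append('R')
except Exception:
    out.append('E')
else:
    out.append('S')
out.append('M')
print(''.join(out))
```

Execution trace: 'F' (inner try body) → 'N' (inner except TypeError) → 'A' (inner finally) → 'X' (try body, no exception) → 'S' (else) → 'M' (after the try/except). Output: FNAXSM

Answer: FNAXSM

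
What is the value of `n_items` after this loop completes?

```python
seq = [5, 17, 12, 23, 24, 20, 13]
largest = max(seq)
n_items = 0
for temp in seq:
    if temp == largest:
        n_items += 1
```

Count of max value 24 in [5, 17, 12, 23, 24, 20, 13]
`n_items` takes the values: 0 → 1

Answer: 1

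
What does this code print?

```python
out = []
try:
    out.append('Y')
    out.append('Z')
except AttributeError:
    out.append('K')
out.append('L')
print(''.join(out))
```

Execution trace: 'Y' (try body) → 'Z' (try body, no exception) → 'L' (after the try/except). Output: YZL

Answer: YZL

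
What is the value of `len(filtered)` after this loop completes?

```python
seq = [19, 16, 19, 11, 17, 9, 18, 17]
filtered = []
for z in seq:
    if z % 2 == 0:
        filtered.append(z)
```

Count even numbers in [19, 16, 19, 11, 17, 9, 18, 17]
`filtered` takes the values: [] → [16] → [16, 18]
So `len(filtered)` = 2

Answer: 2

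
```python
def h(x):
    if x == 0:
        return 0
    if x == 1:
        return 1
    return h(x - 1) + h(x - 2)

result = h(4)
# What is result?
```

Build up from base cases: h(0)=0, h(1)=1, h(2)=1, h(3)=2, h(4)=3

Answer: 3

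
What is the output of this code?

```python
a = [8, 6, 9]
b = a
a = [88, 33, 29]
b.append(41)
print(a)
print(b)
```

Key concept: rebinding vs mutation: a is rebound to a new list, b still points at the original.
Step by step:
`a = [8, 6, 9]` → a = [8, 6, 9]
`b = a` → b = [8, 6, 9] (same object as a)
`a = [88, 33, 29]` → a = [88, 33, 29]
`b.append(41)` → b = [8, 6, 9, 41]
`print(a)` → prints [88, 33, 29]
`print(b)` → prints [8, 6, 9, 41]

Answer:
[88, 33, 29]
[8, 6, 9, 41]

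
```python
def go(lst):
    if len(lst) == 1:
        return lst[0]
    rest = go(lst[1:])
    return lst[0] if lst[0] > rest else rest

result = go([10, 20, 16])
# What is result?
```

Recursive max over [10, 20, 16] = 20

Answer: 20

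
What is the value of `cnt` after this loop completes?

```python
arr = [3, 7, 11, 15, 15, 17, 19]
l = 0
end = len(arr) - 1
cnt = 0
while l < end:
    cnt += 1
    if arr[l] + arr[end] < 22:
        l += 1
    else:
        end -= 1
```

Steps to find pair summing to 22
`cnt` takes the values: 0 → 1 → 2 → 3 → 4 → 5 → 6

Answer: 6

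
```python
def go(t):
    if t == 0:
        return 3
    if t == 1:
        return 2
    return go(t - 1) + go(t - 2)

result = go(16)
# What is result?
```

Build up from base cases: go(0)=3, go(1)=2, go(2)=5, go(3)=7, go(4)=12, go(5)=19, go(6)=31, ..., go(16)=3804

Answer: 3804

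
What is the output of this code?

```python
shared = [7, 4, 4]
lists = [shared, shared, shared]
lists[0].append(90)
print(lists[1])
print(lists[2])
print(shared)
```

Key concept: list of same reference.
Step by step:
`shared = [7, 4, 4]` → shared = [7, 4, 4]
`lists = [shared, shared, shared]` → lists = [[7, 4, 4], [7, 4, 4], [7, 4, 4]]
`lists[0].append(90)` → shared = [7, 4, 4, 90]; lists = [[7, 4, 4, 90], [7, 4, 4, 90], [7, 4, 4, 90]]
`print(lists[1])` → prints [7, 4, 4, 90]
`print(lists[2])` → prints [7, 4, 4, 90]
`print(shared)` → prints [7, 4, 4, 90]

Answer:
[7, 4, 4, 90]
[7, 4, 4, 90]
[7, 4, 4, 90]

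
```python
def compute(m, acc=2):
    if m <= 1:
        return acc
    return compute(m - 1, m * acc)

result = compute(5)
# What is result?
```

Accumulator trace (n, acc): (5, 2) -> (4, 10) -> (3, 40) -> (2, 120) -> (1, 240) -> return 240

Answer: 240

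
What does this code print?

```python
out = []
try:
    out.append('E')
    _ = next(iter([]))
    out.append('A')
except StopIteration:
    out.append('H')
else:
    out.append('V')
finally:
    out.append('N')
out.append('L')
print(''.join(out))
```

Execution trace: 'E' (try body) → 'H' (except StopIteration) → 'N' (finally) → 'L' (after the try/except). Output: EHNL

Answer: EHNL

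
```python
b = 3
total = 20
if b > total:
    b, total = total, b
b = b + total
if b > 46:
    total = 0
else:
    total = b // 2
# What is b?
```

Trace:
`b = 3` → b = 3
`total = 20` → total = 20
`if b > total: ...` → b > total is False → no variable changes
`b = b + total` → b = 23
`if b > 46: ...` → b > 46 is False, take else branch → total = 11
So b = 23

Answer: 23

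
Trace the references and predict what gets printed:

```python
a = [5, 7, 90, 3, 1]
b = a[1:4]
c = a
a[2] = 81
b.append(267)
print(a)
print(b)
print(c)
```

Key concept: slice vs alias.
Step by step:
`a = [5, 7, 90, 3, 1]` → a = [5, 7, 90, 3, 1]
`b = a[1:4]` → b = [7, 90, 3]
`c = a` → c = [5, 7, 90, 3, 1] (same object as a)
`a[2] = 81` → a = [5, 7, 81, 3, 1] (same object as c); c = [5, 7, 81, 3, 1] (same object as a)
`b.append(267)` → b = [7, 90, 3, 267]
`print(a)` → prints [5, 7, 81, 3, 1]
`print(b)` → prints [7, 90, 3, 267]
`print(c)` → prints [5, 7, 81, 3, 1]

Answer:
[5, 7, 81, 3, 1]
[7, 90, 3, 267]
[5, 7, 81, 3, 1]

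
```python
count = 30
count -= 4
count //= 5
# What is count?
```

Trace:
`count = 30` → count = 30
`count -= 4` → count = 26
`count //= 5` → count = 5
So count = 5

Answer: 5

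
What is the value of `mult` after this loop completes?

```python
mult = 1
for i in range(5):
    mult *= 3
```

3^5 = 243
`mult` takes the values: 1 → 3 → 9 → 27 → 81 → 243

Answer: 243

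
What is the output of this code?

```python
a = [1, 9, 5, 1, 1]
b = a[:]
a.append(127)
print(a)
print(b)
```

Key concept: slice [:] creates copy.
Step by step:
`a = [1, 9, 5, 1, 1]` → a = [1, 9, 5, 1, 1]
`b = a[:]` → b = [1, 9, 5, 1, 1]
`a.append(127)` → a = [1, 9, 5, 1, 1, 127]
`print(a)` → prints [1, 9, 5, 1, 1, 127]
`print(b)` → prints [1, 9, 5, 1, 1]

Answer:
[1, 9, 5, 1, 1, 127]
[1, 9, 5, 1, 1]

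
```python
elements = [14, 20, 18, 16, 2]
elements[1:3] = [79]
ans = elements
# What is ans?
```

Trace:
`elements = [14, 20, 18, 16, 2]` → elements = [14, 20, 18, 16, 2]
`elements[1:3] = [79]` → elements = [14, 79, 16, 2]
`ans = elements` → ans = [14, 79, 16, 2]
So ans = [14, 79, 16, 2]

Answer: [14, 79, 16, 2]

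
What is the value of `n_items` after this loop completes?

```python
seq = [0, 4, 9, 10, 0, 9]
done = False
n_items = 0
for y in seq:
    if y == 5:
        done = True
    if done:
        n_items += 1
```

Count elements after first 5 in [0, 4, 9, 10, 0, 9]
`n_items` takes the values: 0

Answer: 0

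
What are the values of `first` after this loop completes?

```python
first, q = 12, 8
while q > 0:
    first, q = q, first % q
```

GCD of 12 and 8
`first` takes the values: 12 → 8 → 4

Answer: 4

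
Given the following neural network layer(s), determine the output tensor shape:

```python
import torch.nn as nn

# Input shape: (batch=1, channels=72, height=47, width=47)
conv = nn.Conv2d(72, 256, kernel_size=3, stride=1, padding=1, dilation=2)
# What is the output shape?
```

Input: (1, 72, 47, 47) -> Output: (1, 256, 45, 45)

Answer: (1, 256, 45, 45)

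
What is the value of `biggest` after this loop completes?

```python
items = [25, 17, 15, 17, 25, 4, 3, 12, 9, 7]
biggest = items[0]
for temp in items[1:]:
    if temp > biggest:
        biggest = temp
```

Maximum of [25, 17, 15, 17, 25, 4, 3, 12, 9, 7]
`biggest` takes the values: 25

Answer: 25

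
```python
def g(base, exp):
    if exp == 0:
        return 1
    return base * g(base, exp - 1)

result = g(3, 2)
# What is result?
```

g(3, 2) = 3 * 3 = 9

Answer: 9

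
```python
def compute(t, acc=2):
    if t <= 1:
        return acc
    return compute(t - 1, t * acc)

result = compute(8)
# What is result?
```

Accumulator trace (n, acc): (8, 2) -> (7, 16) -> (6, 112) -> (5, 672) -> (4, 3360) -> (3, 13440) -> (2, 40320) -> (1, 80640) -> return 80640

Answer: 80640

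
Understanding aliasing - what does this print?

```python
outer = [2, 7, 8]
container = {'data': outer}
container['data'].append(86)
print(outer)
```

Key concept: dict holds reference to list.
Step by step:
`outer = [2, 7, 8]` → outer = [2, 7, 8]
`container = {'data': outer}` → container = {'data': [2, 7, 8]}
`container['data'].append(86)` → outer = [2, 7, 8, 86]; container = {'data': [2, 7, 8, 86]}
`print(outer)` → prints [2, 7, 8, 86]

Answer: [2, 7, 8, 86]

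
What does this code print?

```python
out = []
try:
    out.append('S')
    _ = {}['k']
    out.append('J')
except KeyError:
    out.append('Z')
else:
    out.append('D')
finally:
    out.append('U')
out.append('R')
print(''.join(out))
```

Execution trace: 'S' (try body) → 'Z' (except KeyError) → 'U' (finally) → 'R' (after the try/except). Output: SZUR

Answer: SZUR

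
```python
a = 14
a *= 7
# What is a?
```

Trace:
`a = 14` → a = 14
`a *= 7` → a = 98
So a = 98

Answer: 98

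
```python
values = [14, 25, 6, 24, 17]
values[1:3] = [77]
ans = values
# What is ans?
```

Trace:
`values = [14, 25, 6, 24, 17]` → values = [14, 25, 6, 24, 17]
`values[1:3] = [77]` → values = [14, 77, 24, 17]
`ans = values` → ans = [14, 77, 24, 17]
So ans = [14, 77, 24, 17]

Answer: [14, 77, 24, 17]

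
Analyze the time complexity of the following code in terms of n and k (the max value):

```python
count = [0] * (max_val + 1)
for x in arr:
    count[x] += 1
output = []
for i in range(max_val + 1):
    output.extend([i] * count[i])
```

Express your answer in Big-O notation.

This is Counting sort (k = max value). Time complexity: O(n + k).

Answer: O(n + k)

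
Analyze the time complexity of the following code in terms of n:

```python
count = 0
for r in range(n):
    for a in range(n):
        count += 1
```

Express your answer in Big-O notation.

Each loop level contributes: n × n. Multiplying the contributions gives O(n^2).

Answer: O(n^2)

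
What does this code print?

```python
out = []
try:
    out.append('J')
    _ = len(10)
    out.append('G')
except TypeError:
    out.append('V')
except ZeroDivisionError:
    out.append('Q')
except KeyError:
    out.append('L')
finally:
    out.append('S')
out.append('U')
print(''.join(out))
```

Execution trace: 'J' (try body) → 'V' (except TypeError) → 'S' (finally) → 'U' (after the try/except). Output: JVSU

Answer: JVSU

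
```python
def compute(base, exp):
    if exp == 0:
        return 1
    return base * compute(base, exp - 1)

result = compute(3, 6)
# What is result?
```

compute(3, 6) = 3 * 3 * 3 * 3 * 3 * 3 = 729

Answer: 729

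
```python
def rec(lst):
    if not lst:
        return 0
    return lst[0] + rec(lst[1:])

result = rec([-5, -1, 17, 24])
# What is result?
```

(-5) + (-1) + 17 + 24 + 0 = 35

Answer: 35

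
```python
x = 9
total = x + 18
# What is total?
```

Trace:
`x = 9` → x = 9
`total = x + 18` → total = 27
So total = 27

Answer: 27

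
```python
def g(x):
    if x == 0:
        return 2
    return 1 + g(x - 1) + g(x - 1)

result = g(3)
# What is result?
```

g(x) = 1 + 2·g(x-1), g(0)=2. Closed form: (2+1)·2^3 - 1 = 23.

Answer: 23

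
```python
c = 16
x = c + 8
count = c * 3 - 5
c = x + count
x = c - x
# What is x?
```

Trace:
`c = 16` → c = 16
`x = c + 8` → x = 24
`count = c * 3 - 5` → count = 43
`c = x + count` → c = 67
`x = c - x` → x = 43
So x = 43

Answer: 43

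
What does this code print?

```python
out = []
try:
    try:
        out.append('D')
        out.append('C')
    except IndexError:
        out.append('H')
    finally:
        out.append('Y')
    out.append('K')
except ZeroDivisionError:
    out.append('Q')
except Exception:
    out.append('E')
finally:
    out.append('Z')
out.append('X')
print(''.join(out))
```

Execution trace: 'D' (inner try body) → 'C' (inner try body, no exception) → 'Y' (inner finally) → 'K' (try body, no exception) → 'Z' (finally) → 'X' (after the try/except). Output: DCYKZX

Answer: DCYKZX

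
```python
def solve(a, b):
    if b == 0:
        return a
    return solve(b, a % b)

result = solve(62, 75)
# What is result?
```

solve(62, 75) -> solve(75, 62) -> solve(62, 13) -> solve(13, 10) -> solve(10, 3) -> solve(3, 1) -> solve(1, 0) -> 1

Answer: 1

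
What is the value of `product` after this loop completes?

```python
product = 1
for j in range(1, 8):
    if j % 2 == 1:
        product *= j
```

Product of odd numbers 1 to 7
`product` takes the values: 1 → 3 → 15 → 105

Answer: 105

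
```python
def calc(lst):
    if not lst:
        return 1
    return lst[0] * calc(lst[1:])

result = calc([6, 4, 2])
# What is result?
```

Product over [6, 4, 2] = 6 * 4 * 2 = 48

Answer: 48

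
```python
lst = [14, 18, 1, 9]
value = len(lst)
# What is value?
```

Trace:
`lst = [14, 18, 1, 9]` → lst = [14, 18, 1, 9]
`value = len(lst)` → value = 4
So value = 4

Answer: 4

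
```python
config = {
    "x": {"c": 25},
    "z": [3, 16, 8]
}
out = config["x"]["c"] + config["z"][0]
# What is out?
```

Trace:
`config = { ...` → config = {'x': {'c': 25}, 'z': [3, 16, 8]}
`out = config["x"]["c"] + config["z"][0]` → out = 28
So out = 28

Answer: 28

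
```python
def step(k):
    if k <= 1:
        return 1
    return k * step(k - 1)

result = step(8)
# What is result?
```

step(8) = 8 * 7 * 6 * 5 * 4 * 3 * 2 * 1 = 40320

Answer: 40320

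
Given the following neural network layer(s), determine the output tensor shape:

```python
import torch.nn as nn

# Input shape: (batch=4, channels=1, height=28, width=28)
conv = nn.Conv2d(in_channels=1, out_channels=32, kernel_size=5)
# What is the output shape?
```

Input: (4, 1, 28, 28) -> Output: (4, 32, 24, 24)

Answer: (4, 32, 24, 24)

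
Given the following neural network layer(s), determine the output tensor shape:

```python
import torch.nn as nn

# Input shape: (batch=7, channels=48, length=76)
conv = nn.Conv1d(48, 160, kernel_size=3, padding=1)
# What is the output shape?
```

Input: (7, 48, 76) -> Output: (7, 160, 76)

Answer: (7, 160, 76)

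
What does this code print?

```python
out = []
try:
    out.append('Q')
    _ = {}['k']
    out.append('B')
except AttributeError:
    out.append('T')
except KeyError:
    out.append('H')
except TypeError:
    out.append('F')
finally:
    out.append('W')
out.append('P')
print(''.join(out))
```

Execution trace: 'Q' (try body) → 'H' (except KeyError) → 'W' (finally) → 'P' (after the try/except). Output: QHWP

Answer: QHWP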